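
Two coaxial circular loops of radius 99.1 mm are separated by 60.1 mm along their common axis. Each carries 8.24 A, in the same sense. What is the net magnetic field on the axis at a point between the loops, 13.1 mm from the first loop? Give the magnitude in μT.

Each loop contributes B = μ₀IR²/[2(R²+z²)^(3/2)] on the axis, with z measured from that loop.
Loop 1 (z = 0.0131 m): B₁ = 5.09×10⁻⁵ T. Loop 2 (z = 0.047 m): B₂ = 3.85×10⁻⁵ T.
The fields add: B = B₁ + B₂ = 8.94×10⁻⁵ T.

B ≈ 89.4 μT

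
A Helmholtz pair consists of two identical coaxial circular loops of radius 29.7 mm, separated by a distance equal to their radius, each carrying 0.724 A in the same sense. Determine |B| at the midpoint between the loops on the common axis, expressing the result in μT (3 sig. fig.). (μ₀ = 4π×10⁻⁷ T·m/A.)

Each loop contributes B = μ₀IR²/[2(R²+z²)^(3/2)] on the axis, with z measured from that loop.
Loop 1 (z = 0.01485 m): B₁ = 1.10×10⁻⁵ T. Loop 2 (z = 0.01485 m): B₂ = 1.10×10⁻⁵ T.
The fields add: B = B₁ + B₂ = 2.19×10⁻⁵ T.

B ≈ 21.9 μT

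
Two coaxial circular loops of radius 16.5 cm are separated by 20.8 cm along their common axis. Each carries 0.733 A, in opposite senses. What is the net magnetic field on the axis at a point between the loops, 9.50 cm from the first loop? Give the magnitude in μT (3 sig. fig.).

Each loop contributes B = μ₀IR²/[2(R²+z²)^(3/2)] on the axis, with z measured from that loop.
Loop 1 (z = 0.095 m): B₁ = 1.82×10⁻⁶ T. Loop 2 (z = 0.113 m): B₂ = 1.57×10⁻⁶ T.
The fields oppose: B = |B₁ − B₂| = 2.49×10⁻⁷ T.

B ≈ 0.249 μT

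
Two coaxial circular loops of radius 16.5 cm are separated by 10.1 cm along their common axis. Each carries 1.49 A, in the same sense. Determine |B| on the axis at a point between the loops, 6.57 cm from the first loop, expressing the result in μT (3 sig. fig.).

Each loop contributes B = μ₀IR²/[2(R²+z²)^(3/2)] on the axis, with z measured from that loop.
Loop 1 (z = 0.0657 m): B₁ = 4.55×10⁻⁶ T. Loop 2 (z = 0.0353 m): B₂ = 5.31×10⁻⁶ T.
The fields add: B = B₁ + B₂ = 9.86×10⁻⁶ T.

B ≈ 9.86 μT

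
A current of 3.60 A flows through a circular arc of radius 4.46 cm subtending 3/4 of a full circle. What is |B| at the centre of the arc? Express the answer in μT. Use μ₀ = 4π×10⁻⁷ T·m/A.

B ≈ 38.0 μT

The Biot–Savart field of a circular arc at its centre is B = μ₀Iφ/(4πR), with φ = 4.712 rad.
B = (4π×10⁻⁷ × 3.60 × 4.712) / (4π × 0.0446) = 3.80×10⁻⁵ T.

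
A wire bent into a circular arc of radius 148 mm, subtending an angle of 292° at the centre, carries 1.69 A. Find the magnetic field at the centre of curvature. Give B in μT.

B ≈ 5.82 μT

The Biot–Savart field of a circular arc at its centre is B = μ₀Iφ/(4πR), with φ = 5.096 rad.
B = (4π×10⁻⁷ × 1.69 × 5.096) / (4π × 0.148) = 5.82×10⁻⁶ T.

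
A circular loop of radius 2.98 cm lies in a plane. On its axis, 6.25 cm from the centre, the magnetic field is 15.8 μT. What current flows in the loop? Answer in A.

I ≈ 9.40 A

On the axis of a loop, B = μ₀IR²/[2(R²+z²)^(3/2)], so I = 2B(R²+z²)^(3/2)/(μ₀R²).
R² + z² = 0.000888 + 0.003906 = 0.004794 m²; raised to 3/2 gives 3.32×10⁻⁴ m³.
I = 2 × 1.58×10⁻⁵ × 3.32×10⁻⁴ / (1.26×10⁻⁶ × 0.000888) = 9.40 A.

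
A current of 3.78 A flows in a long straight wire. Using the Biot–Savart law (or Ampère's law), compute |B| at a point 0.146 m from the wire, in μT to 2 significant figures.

For an infinitely long straight wire, B = μ₀I/(2πd).
B = (4π×10⁻⁷ × 3.78) / (2π × 0.146) = 5.18×10⁻⁶ T.

B ≈ 5.2 μT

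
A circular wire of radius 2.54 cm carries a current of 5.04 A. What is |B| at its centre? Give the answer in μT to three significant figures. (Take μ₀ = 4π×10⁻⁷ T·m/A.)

At the centre of a circular loop the Biot–Savart law gives B = μ₀I/(2R).
B = (4π×10⁻⁷ × 5.04) / (2 × 0.0254) = 1.25×10⁻⁴ T.

B ≈ 125 μT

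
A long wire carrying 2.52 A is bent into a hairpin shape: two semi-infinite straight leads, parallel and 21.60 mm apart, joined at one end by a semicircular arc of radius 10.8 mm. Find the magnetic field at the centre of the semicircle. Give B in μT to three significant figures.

B ≈ 120 μT

The semicircular arc contributes B_arc = μ₀I·π/(4πR) = μ₀I/(4R) = 7.33×10⁻⁵ T.
Each semi-infinite lead is at perpendicular distance R = 0.0108 m from the centre, with the perpendicular foot at its near end, so it contributes μ₀I/(4πR); both point the same way, together 4.67×10⁻⁵ T.
Arc and leads all point the same direction: B = 7.33×10⁻⁵ + 4.67×10⁻⁵ = 1.20×10⁻⁴ T.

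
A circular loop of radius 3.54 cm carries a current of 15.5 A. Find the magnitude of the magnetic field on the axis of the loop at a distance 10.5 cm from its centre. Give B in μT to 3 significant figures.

On the axis of a circular loop, B = μ₀IR² / [2(R²+z²)^(3/2)].
R² + z² = (0.0354)² + (0.105)² = 0.01228 m², and (R²+z²)^(3/2) = 1.36×10⁻³ m³.
B = (4π×10⁻⁷ × 15.5 × 0.001253) / (2 × 1.36×10⁻³) = 8.97×10⁻⁶ T.

B ≈ 8.97 μT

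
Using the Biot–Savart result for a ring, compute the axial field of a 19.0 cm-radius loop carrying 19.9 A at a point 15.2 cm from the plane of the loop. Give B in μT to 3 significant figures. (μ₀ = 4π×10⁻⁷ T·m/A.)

B ≈ 31.3 μT

On the axis of a circular loop, B = μ₀IR² / [2(R²+z²)^(3/2)].
R² + z² = (0.19)² + (0.152)² = 0.0592 m², and (R²+z²)^(3/2) = 1.44×10⁻² m³.
B = (4π×10⁻⁷ × 19.9 × 0.0361) / (2 × 1.44×10⁻²) = 3.13×10⁻⁵ T.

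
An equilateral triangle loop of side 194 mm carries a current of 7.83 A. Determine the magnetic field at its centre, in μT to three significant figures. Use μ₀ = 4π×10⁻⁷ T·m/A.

Each side is a finite straight segment at perpendicular distance d = a/(2 tan(π/3)) = 0.056 m from the centre, with end-angles ±π/3.
One side contributes B₁ = (μ₀I/4πd)·2 sin(π/3) = 2.42×10⁻⁵ T.
All 3 sides add in the same direction: B = 3 × 2.42×10⁻⁵ = 7.26×10⁻⁵ T.

B ≈ 72.6 μT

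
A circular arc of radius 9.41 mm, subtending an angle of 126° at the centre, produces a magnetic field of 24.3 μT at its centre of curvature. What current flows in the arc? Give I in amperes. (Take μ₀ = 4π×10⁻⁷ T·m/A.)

For a circular arc, B = μ₀Iφ/(4πR) with φ in radians; here φ = 2.199 rad.
So I = 4πRB/(μ₀φ) = 4π × 0.00941 × 2.43×10⁻⁵ / (4π×10⁻⁷ × 2.199) = 1.04 A.

I ≈ 1.04 A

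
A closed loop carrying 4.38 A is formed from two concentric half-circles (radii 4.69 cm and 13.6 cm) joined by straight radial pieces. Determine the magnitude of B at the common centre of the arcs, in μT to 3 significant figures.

The radial connectors point toward the centre, so dl × r̂ = 0 and they contribute nothing.
Each semicircle gives μ₀I/(4R): inner arc 2.93×10⁻⁵ T, outer arc 1.01×10⁻⁵ T.
The two arcs carry current in opposite angular senses, so their fields oppose: B = |2.93×10⁻⁵ − 1.01×10⁻⁵| = 1.92×10⁻⁵ T.

B ≈ 19.2 μT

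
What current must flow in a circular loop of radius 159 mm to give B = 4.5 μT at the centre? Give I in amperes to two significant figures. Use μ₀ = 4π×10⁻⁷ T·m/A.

I ≈ 1.1 A

At the centre of a circular loop B = μ₀I/(2R), so I = 2RB/μ₀.
With R = 0.159 m, I = 2 × 0.159 × 4.50×10⁻⁶ / (4π×10⁻⁷) = 1.14 A.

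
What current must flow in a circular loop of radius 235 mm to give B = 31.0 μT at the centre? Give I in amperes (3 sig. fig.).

I ≈ 11.6 A

At the centre of a circular loop B = μ₀I/(2R), so I = 2RB/μ₀.
With R = 0.235 m, I = 2 × 0.235 × 3.10×10⁻⁵ / (4π×10⁻⁷) = 11.6 A.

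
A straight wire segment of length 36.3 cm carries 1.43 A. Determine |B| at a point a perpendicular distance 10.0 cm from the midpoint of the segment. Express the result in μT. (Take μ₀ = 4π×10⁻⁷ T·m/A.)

B ≈ 2.50 μT

For a finite straight segment, B = (μ₀I/4πd)(sinθ₁ + sinθ₂), where θ₁, θ₂ are the angles from the perpendicular to each end.
The perpendicular from the point meets the wire at its midpoint, so each end is L/2 = 0.1815 m away along the wire.
sinθ₁ = 0.1815/√(0.1815²+0.1²) = 0.8759; sinθ₂ = 0.1815/√(0.1815²+0.1²) = 0.8759.
B = (4π×10⁻⁷ × 1.43) / (4π × 0.1) × (0.8759 + 0.8759) = 2.50×10⁻⁶ T.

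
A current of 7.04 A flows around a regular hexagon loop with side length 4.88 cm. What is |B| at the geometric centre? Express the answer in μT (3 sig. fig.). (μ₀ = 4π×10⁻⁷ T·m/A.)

B ≈ 99.9 μT

Each side is a finite straight segment at perpendicular distance d = a/(2 tan(π/6)) = 0.04226 m from the centre, with end-angles ±π/6.
One side contributes B₁ = (μ₀I/4πd)·2 sin(π/6) = 1.67×10⁻⁵ T.
All 6 sides add in the same direction: B = 6 × 1.67×10⁻⁵ = 9.99×10⁻⁵ T.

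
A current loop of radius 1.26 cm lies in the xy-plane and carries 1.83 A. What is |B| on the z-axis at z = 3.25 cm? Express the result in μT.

On the axis of a circular loop, B = μ₀IR² / [2(R²+z²)^(3/2)].
R² + z² = (0.0126)² + (0.0325)² = 0.001215 m², and (R²+z²)^(3/2) = 4.24×10⁻⁵ m³.
B = (4π×10⁻⁷ × 1.83 × 0.0001588) / (2 × 4.24×10⁻⁵) = 4.31×10⁻⁶ T.

B ≈ 4.31 μT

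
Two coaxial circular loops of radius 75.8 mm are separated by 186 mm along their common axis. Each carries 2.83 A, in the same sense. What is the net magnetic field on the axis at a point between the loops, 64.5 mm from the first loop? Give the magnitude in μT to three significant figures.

Each loop contributes B = μ₀IR²/[2(R²+z²)^(3/2)] on the axis, with z measured from that loop.
Loop 1 (z = 0.0645 m): B₁ = 1.04×10⁻⁵ T. Loop 2 (z = 0.1215 m): B₂ = 3.48×10⁻⁶ T.
The fields add: B = B₁ + B₂ = 1.38×10⁻⁵ T.

B ≈ 13.8 μT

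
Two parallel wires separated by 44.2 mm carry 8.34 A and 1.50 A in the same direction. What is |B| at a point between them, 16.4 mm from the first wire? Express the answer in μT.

B ≈ 90.9 μT

Each long wire gives B = μ₀I/(2πd). Distances are d₁ = 0.0164 m and d₂ = 0.0278 m.
B₁ = 1.02×10⁻⁴ T, B₂ = 1.08×10⁻⁵ T.
Between parallel currents the two contributions point in opposite directions, so they subtract. B = |B₁ − B₂| = |1.02×10⁻⁴ − 1.08×10⁻⁵| = 9.09×10⁻⁵ T.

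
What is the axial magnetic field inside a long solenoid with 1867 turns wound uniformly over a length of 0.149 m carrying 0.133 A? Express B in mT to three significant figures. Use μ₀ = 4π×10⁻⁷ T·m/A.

Inside a long solenoid, B = μ₀nI with n = 1.253×10⁴ turns/m.
B = 4π×10⁻⁷ × 1.253×10⁴ × 0.133 = 2.09×10⁻³ T.

B ≈ 2.09 mT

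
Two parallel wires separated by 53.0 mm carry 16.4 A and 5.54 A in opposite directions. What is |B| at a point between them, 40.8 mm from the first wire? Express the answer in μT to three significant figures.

B ≈ 171 μT

Each long wire gives B = μ₀I/(2πd). Distances are d₁ = 0.0408 m and d₂ = 0.0122 m.
B₁ = 8.04×10⁻⁵ T, B₂ = 9.08×10⁻⁵ T.
Between antiparallel currents both contributions point the same way, so they add. B = B₁ + B₂ = 8.04×10⁻⁵ + 9.08×10⁻⁵ = 1.71×10⁻⁴ T.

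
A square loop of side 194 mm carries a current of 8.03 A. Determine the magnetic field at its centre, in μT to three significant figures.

Each side is a finite straight segment at perpendicular distance d = a/(2 tan(π/4)) = 0.097 m from the centre, with end-angles ±π/4.
One side contributes B₁ = (μ₀I/4πd)·2 sin(π/4) = 1.17×10⁻⁵ T.
All 4 sides add in the same direction: B = 4 × 1.17×10⁻⁵ = 4.68×10⁻⁵ T.

B ≈ 46.8 μT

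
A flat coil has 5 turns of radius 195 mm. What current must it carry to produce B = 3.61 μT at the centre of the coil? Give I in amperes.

I ≈ 0.224 A

For an N-turn coil, B = Nμ₀I/(2R) with R = 0.195 m, so I = 2RB/(Nμ₀) = 2 × 0.195 × 3.61×10⁻⁶ / (5 × 4π×10⁻⁷) = 0.224 A.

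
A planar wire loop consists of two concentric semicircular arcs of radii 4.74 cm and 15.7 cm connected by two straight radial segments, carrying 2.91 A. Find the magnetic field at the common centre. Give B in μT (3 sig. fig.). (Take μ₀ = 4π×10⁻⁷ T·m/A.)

B ≈ 13.5 μT

The radial connectors point toward the centre, so dl × r̂ = 0 and they contribute nothing.
Each semicircle gives μ₀I/(4R): inner arc 1.93×10⁻⁵ T, outer arc 5.82×10⁻⁶ T.
The two arcs carry current in opposite angular senses, so their fields oppose: B = |1.93×10⁻⁵ − 5.82×10⁻⁶| = 1.35×10⁻⁵ T.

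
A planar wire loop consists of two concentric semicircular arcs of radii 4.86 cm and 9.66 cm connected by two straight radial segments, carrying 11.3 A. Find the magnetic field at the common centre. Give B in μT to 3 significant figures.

B ≈ 36.3 μT

The radial connectors point toward the centre, so dl × r̂ = 0 and they contribute nothing.
Each semicircle gives μ₀I/(4R): inner arc 7.30×10⁻⁵ T, outer arc 3.67×10⁻⁵ T.
The two arcs carry current in opposite angular senses, so their fields oppose: B = |7.30×10⁻⁵ − 3.67×10⁻⁵| = 3.63×10⁻⁵ T.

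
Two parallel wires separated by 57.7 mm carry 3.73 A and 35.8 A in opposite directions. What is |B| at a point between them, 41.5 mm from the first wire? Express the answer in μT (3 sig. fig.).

B ≈ 460 μT

Each long wire gives B = μ₀I/(2πd). Distances are d₁ = 0.0415 m and d₂ = 0.0162 m.
B₁ = 1.80×10⁻⁵ T, B₂ = 4.42×10⁻⁴ T.
Between antiparallel currents both contributions point the same way, so they add. B = B₁ + B₂ = 1.80×10⁻⁵ + 4.42×10⁻⁴ = 4.60×10⁻⁴ T.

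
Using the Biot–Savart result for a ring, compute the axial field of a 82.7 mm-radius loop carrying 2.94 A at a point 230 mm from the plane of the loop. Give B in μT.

B ≈ 0.865 μT

On the axis of a circular loop, B = μ₀IR² / [2(R²+z²)^(3/2)].
R² + z² = (0.0827)² + (0.23)² = 0.05974 m², and (R²+z²)^(3/2) = 1.46×10⁻² m³.
B = (4π×10⁻⁷ × 2.94 × 0.006839) / (2 × 1.46×10⁻²) = 8.65×10⁻⁷ T.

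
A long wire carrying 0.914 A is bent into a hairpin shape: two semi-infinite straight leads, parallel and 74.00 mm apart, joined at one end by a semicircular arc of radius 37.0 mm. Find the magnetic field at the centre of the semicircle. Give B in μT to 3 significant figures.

B ≈ 12.7 μT

The semicircular arc contributes B_arc = μ₀I·π/(4πR) = μ₀I/(4R) = 7.76×10⁻⁶ T.
Each semi-infinite lead is at perpendicular distance R = 0.037 m from the centre, with the perpendicular foot at its near end, so it contributes μ₀I/(4πR); both point the same way, together 4.94×10⁻⁶ T.
Arc and leads all point the same direction: B = 7.76×10⁻⁶ + 4.94×10⁻⁶ = 1.27×10⁻⁵ T.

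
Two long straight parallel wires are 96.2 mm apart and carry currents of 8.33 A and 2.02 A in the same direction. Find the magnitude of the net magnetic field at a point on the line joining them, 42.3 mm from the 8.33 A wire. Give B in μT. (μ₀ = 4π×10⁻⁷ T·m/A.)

Each long wire gives B = μ₀I/(2πd). Distances are d₁ = 0.0423 m and d₂ = 0.0539 m.
B₁ = 3.94×10⁻⁵ T, B₂ = 7.50×10⁻⁶ T.
Between parallel currents the two contributions point in opposite directions, so they subtract. B = |B₁ − B₂| = |3.94×10⁻⁵ − 7.50×10⁻⁶| = 3.19×10⁻⁵ T.

B ≈ 31.9 μT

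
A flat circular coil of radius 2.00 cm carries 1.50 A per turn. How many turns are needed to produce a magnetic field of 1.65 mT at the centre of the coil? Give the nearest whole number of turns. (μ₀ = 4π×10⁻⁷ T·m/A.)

For an N-turn coil, B = Nμ₀I/(2R). A single turn gives B₁ = 4.71×10⁻⁵ T with R = 0.02 m.
N = B/B₁ = 1.65×10⁻³ / 4.71×10⁻⁵ = 35.01.

N = 35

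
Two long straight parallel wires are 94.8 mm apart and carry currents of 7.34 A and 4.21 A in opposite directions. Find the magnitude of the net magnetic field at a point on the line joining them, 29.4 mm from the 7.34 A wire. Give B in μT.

Each long wire gives B = μ₀I/(2πd). Distances are d₁ = 0.0294 m and d₂ = 0.0654 m.
B₁ = 4.99×10⁻⁵ T, B₂ = 1.29×10⁻⁵ T.
Between antiparallel currents both contributions point the same way, so they add. B = B₁ + B₂ = 4.99×10⁻⁵ + 1.29×10⁻⁵ = 6.28×10⁻⁵ T.

B ≈ 62.8 μT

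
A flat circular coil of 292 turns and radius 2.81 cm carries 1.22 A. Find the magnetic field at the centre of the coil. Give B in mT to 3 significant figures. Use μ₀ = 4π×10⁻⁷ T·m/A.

For an N-turn flat coil, B = Nμ₀I/(2R) with R = 0.0281 m.
B = 292 × 2.73×10⁻⁵ T = 7.97×10⁻³ T.

B ≈ 7.97 mT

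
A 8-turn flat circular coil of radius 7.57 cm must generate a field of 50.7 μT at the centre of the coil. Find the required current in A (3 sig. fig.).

I ≈ 0.764 A

For an N-turn coil, B = Nμ₀I/(2R) with R = 0.0757 m, so I = 2RB/(Nμ₀) = 2 × 0.0757 × 5.07×10⁻⁵ / (8 × 4π×10⁻⁷) = 0.764 A.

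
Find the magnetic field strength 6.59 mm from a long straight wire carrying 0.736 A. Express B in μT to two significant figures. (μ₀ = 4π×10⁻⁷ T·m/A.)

B ≈ 22 μT

For an infinitely long straight wire, B = μ₀I/(2πd).
B = (4π×10⁻⁷ × 0.736) / (2π × 0.00659) = 2.23×10⁻⁵ T.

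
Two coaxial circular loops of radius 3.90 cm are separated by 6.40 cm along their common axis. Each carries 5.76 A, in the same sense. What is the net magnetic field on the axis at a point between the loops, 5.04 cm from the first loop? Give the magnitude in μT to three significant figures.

Each loop contributes B = μ₀IR²/[2(R²+z²)^(3/2)] on the axis, with z measured from that loop.
Loop 1 (z = 0.0504 m): B₁ = 2.13×10⁻⁵ T. Loop 2 (z = 0.0136 m): B₂ = 7.81×10⁻⁵ T.
The fields add: B = B₁ + B₂ = 9.94×10⁻⁵ T.

B ≈ 99.4 μT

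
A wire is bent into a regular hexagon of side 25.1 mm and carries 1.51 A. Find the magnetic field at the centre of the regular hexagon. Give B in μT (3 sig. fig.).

B ≈ 41.7 μT

Each side is a finite straight segment at perpendicular distance d = a/(2 tan(π/6)) = 0.02174 m from the centre, with end-angles ±π/6.
One side contributes B₁ = (μ₀I/4πd)·2 sin(π/6) = 6.95×10⁻⁶ T.
All 6 sides add in the same direction: B = 6 × 6.95×10⁻⁶ = 4.17×10⁻⁵ T.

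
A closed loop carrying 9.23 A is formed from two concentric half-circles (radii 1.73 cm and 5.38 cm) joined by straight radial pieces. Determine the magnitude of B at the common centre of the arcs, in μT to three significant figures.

B ≈ 114 μT

The radial connectors point toward the centre, so dl × r̂ = 0 and they contribute nothing.
Each semicircle gives μ₀I/(4R): inner arc 1.68×10⁻⁴ T, outer arc 5.39×10⁻⁵ T.
The two arcs carry current in opposite angular senses, so their fields oppose: B = |1.68×10⁻⁴ − 5.39×10⁻⁵| = 1.14×10⁻⁴ T.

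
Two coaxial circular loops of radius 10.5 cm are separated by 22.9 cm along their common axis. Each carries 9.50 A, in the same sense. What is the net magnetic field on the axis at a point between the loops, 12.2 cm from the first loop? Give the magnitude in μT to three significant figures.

B ≈ 35.3 μT

Each loop contributes B = μ₀IR²/[2(R²+z²)^(3/2)] on the axis, with z measured from that loop.
Loop 1 (z = 0.122 m): B₁ = 1.58×10⁻⁵ T. Loop 2 (z = 0.107 m): B₂ = 1.95×10⁻⁵ T.
The fields add: B = B₁ + B₂ = 3.53×10⁻⁵ T.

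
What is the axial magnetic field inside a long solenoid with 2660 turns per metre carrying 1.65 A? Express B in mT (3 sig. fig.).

B ≈ 5.52 mT

Inside a long solenoid, B = μ₀nI with n = 2660 turns/m.
B = 4π×10⁻⁷ × 2660 × 1.65 = 5.52×10⁻³ T.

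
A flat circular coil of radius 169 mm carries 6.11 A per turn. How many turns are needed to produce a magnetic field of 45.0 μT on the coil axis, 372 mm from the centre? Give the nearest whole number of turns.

N = 28

For an N-turn coil, B = Nμ₀IR²/[2(R²+z²)^(3/2)]. A single turn gives B₁ = 1.61×10⁻⁶ T with R = 0.169 m, z = 0.372 m.
N = B/B₁ = 4.50×10⁻⁵ / 1.61×10⁻⁶ = 27.99.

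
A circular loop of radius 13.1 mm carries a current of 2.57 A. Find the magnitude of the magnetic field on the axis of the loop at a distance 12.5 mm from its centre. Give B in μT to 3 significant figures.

On the axis of a circular loop, B = μ₀IR² / [2(R²+z²)^(3/2)].
R² + z² = (0.0131)² + (0.0125)² = 0.0003279 m², and (R²+z²)^(3/2) = 5.94×10⁻⁶ m³.
B = (4π×10⁻⁷ × 2.57 × 0.0001716) / (2 × 5.94×10⁻⁶) = 4.67×10⁻⁵ T.

B ≈ 46.7 μT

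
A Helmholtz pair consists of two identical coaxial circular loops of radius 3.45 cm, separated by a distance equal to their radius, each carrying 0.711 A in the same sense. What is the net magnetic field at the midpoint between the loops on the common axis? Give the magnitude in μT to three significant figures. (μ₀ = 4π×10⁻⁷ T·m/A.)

Each loop contributes B = μ₀IR²/[2(R²+z²)^(3/2)] on the axis, with z measured from that loop.
Loop 1 (z = 0.01725 m): B₁ = 9.27×10⁻⁶ T. Loop 2 (z = 0.01725 m): B₂ = 9.27×10⁻⁶ T.
The fields add: B = B₁ + B₂ = 1.85×10⁻⁵ T.

B ≈ 18.5 μT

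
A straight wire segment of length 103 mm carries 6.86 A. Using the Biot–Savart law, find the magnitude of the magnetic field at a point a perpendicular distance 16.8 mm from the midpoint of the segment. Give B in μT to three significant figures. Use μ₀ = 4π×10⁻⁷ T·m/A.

For a finite straight segment, B = (μ₀I/4πd)(sinθ₁ + sinθ₂), where θ₁, θ₂ are the angles from the perpendicular to each end.
The perpendicular from the point meets the wire at its midpoint, so each end is L/2 = 0.0515 m away along the wire.
sinθ₁ = 0.0515/√(0.0515²+0.0168²) = 0.9507; sinθ₂ = 0.0515/√(0.0515²+0.0168²) = 0.9507.
B = (4π×10⁻⁷ × 6.86) / (4π × 0.0168) × (0.9507 + 0.9507) = 7.76×10⁻⁵ T.

B ≈ 77.6 μT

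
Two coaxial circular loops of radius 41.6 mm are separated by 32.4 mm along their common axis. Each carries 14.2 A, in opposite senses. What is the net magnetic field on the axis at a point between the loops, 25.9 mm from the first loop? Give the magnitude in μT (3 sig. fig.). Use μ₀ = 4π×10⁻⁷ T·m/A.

B ≈ 75.6 μT

Each loop contributes B = μ₀IR²/[2(R²+z²)^(3/2)] on the axis, with z measured from that loop.
Loop 1 (z = 0.0259 m): B₁ = 1.31×10⁻⁴ T. Loop 2 (z = 0.0065 m): B₂ = 2.07×10⁻⁴ T.
The fields oppose: B = |B₁ − B₂| = 7.56×10⁻⁵ T.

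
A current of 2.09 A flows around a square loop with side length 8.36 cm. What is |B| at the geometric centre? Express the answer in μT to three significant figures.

Each side is a finite straight segment at perpendicular distance d = a/(2 tan(π/4)) = 0.0418 m from the centre, with end-angles ±π/4.
One side contributes B₁ = (μ₀I/4πd)·2 sin(π/4) = 7.07×10⁻⁶ T.
All 4 sides add in the same direction: B = 4 × 7.07×10⁻⁶ = 2.83×10⁻⁵ T.

B ≈ 28.3 μT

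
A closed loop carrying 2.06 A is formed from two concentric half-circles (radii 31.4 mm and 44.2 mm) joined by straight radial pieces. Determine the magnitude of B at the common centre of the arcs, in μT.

The radial connectors point toward the centre, so dl × r̂ = 0 and they contribute nothing.
Each semicircle gives μ₀I/(4R): inner arc 2.06×10⁻⁵ T, outer arc 1.46×10⁻⁵ T.
The two arcs carry current in opposite angular senses, so their fields oppose: B = |2.06×10⁻⁵ − 1.46×10⁻⁵| = 5.97×10⁻⁶ T.

B ≈ 5.97 μT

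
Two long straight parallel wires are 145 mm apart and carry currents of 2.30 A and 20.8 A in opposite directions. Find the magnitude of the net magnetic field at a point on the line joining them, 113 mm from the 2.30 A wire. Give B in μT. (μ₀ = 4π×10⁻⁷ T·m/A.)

Each long wire gives B = μ₀I/(2πd). Distances are d₁ = 0.113 m and d₂ = 0.032 m.
B₁ = 4.07×10⁻⁶ T, B₂ = 1.30×10⁻⁴ T.
Between antiparallel currents both contributions point the same way, so they add. B = B₁ + B₂ = 4.07×10⁻⁶ + 1.30×10⁻⁴ = 1.34×10⁻⁴ T.

B ≈ 134 μT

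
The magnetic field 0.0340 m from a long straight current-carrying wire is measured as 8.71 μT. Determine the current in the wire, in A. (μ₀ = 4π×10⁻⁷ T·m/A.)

For a long straight wire B = μ₀I/(2πd), so I = 2πdB/μ₀.
I = 2π × 0.034 × 8.71×10⁻⁶ / (4π×10⁻⁷) = 1.48 A.

I ≈ 1.48 A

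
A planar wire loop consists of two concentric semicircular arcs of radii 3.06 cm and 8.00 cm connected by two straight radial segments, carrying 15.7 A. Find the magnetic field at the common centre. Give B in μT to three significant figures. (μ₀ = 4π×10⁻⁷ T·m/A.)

The radial connectors point toward the centre, so dl × r̂ = 0 and they contribute nothing.
Each semicircle gives μ₀I/(4R): inner arc 1.61×10⁻⁴ T, outer arc 6.17×10⁻⁵ T.
The two arcs carry current in opposite angular senses, so their fields oppose: B = |1.61×10⁻⁴ − 6.17×10⁻⁵| = 9.95×10⁻⁵ T.

B ≈ 99.5 μT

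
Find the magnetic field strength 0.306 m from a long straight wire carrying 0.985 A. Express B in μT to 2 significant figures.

B ≈ 0.64 μT

For an infinitely long straight wire, B = μ₀I/(2πd).
B = (4π×10⁻⁷ × 0.985) / (2π × 0.306) = 6.44×10⁻⁷ T.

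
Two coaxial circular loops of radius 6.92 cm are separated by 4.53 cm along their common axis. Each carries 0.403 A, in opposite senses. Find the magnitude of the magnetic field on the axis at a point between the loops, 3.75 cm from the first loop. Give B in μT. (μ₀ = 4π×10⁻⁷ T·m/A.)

Each loop contributes B = μ₀IR²/[2(R²+z²)^(3/2)] on the axis, with z measured from that loop.
Loop 1 (z = 0.0375 m): B₁ = 2.49×10⁻⁶ T. Loop 2 (z = 0.0078 m): B₂ = 3.59×10⁻⁶ T.
The fields oppose: B = |B₁ − B₂| = 1.10×10⁻⁶ T.

B ≈ 1.10 μT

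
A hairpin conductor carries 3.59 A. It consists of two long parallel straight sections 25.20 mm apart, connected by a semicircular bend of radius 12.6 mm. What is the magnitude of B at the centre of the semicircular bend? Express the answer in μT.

B ≈ 146 μT

The semicircular arc contributes B_arc = μ₀I·π/(4πR) = μ₀I/(4R) = 8.95×10⁻⁵ T.
Each semi-infinite lead is at perpendicular distance R = 0.0126 m from the centre, with the perpendicular foot at its near end, so it contributes μ₀I/(4πR); both point the same way, together 5.70×10⁻⁵ T.
Arc and leads all point the same direction: B = 8.95×10⁻⁵ + 5.70×10⁻⁵ = 1.46×10⁻⁴ T.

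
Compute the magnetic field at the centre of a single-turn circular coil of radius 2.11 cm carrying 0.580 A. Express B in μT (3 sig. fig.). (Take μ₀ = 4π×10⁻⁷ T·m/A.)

At the centre of a circular loop the Biot–Savart law gives B = μ₀I/(2R).
B = (4π×10⁻⁷ × 0.580) / (2 × 0.0211) = 1.73×10⁻⁵ T.

B ≈ 17.3 μT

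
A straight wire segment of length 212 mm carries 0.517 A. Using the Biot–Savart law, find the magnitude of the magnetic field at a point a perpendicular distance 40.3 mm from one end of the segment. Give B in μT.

For a finite straight segment, B = (μ₀I/4πd)(sinθ₁ + sinθ₂), where θ₁, θ₂ are the angles from the perpendicular to each end.
The perpendicular foot is at one end, so the two end-offsets along the wire are 0 and L = 0.212 m.
sinθ₁ = 0/√(0²+0.0403²) = 0.0000; sinθ₂ = 0.212/√(0.212²+0.0403²) = 0.9824.
B = (4π×10⁻⁷ × 0.517) / (4π × 0.0403) × (0.0000 + 0.9824) = 1.26×10⁻⁶ T.

B ≈ 1.26 μT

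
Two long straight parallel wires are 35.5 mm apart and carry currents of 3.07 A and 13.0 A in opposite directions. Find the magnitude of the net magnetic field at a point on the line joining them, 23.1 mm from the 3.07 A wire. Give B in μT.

B ≈ 236 μT

Each long wire gives B = μ₀I/(2πd). Distances are d₁ = 0.0231 m and d₂ = 0.0124 m.
B₁ = 2.66×10⁻⁵ T, B₂ = 2.10×10⁻⁴ T.
Between antiparallel currents both contributions point the same way, so they add. B = B₁ + B₂ = 2.66×10⁻⁵ + 2.10×10⁻⁴ = 2.36×10⁻⁴ T.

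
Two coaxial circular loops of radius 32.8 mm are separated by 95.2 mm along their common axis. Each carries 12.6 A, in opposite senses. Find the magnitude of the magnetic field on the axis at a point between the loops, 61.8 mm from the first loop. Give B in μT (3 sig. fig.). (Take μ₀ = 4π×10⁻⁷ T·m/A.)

Each loop contributes B = μ₀IR²/[2(R²+z²)^(3/2)] on the axis, with z measured from that loop.
Loop 1 (z = 0.0618 m): B₁ = 2.49×10⁻⁵ T. Loop 2 (z = 0.0334 m): B₂ = 8.30×10⁻⁵ T.
The fields oppose: B = |B₁ − B₂| = 5.82×10⁻⁵ T.

B ≈ 58.2 μT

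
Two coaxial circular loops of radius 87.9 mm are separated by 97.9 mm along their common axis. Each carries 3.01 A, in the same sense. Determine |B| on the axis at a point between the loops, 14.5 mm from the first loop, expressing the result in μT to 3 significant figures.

Each loop contributes B = μ₀IR²/[2(R²+z²)^(3/2)] on the axis, with z measured from that loop.
Loop 1 (z = 0.0145 m): B₁ = 2.07×10⁻⁵ T. Loop 2 (z = 0.0834 m): B₂ = 8.21×10⁻⁶ T.
The fields add: B = B₁ + B₂ = 2.89×10⁻⁵ T.

B ≈ 28.9 μT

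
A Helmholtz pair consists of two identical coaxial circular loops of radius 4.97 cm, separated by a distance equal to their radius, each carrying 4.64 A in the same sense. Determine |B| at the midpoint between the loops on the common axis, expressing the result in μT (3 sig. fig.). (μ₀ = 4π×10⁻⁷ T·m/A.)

B ≈ 83.9 μT

Each loop contributes B = μ₀IR²/[2(R²+z²)^(3/2)] on the axis, with z measured from that loop.
Loop 1 (z = 0.02485 m): B₁ = 4.20×10⁻⁵ T. Loop 2 (z = 0.02485 m): B₂ = 4.20×10⁻⁵ T.
The fields add: B = B₁ + B₂ = 8.39×10⁻⁵ T.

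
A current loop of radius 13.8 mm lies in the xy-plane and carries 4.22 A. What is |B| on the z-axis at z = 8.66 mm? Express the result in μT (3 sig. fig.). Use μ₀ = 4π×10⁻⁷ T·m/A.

On the axis of a circular loop, B = μ₀IR² / [2(R²+z²)^(3/2)].
R² + z² = (0.0138)² + (0.00866)² = 0.0002654 m², and (R²+z²)^(3/2) = 4.32×10⁻⁶ m³.
B = (4π×10⁻⁷ × 4.22 × 0.0001904) / (2 × 4.32×10⁻⁶) = 1.17×10⁻⁴ T.

B ≈ 117 μT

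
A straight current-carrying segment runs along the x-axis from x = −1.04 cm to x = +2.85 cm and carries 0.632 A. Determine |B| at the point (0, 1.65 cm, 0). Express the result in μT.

B ≈ 5.36 μT

For a finite straight segment, B = (μ₀I/4πd)(sinθ₁ + sinθ₂), where θ₁, θ₂ are the angles from the perpendicular to each end.
The perpendicular distance is d = 0.0165 m; the end-offsets along the wire are a = 0.0104 m and b = 0.0285 m.
sinθ₁ = 0.0104/√(0.0104²+0.0165²) = 0.5332; sinθ₂ = 0.0285/√(0.0285²+0.0165²) = 0.8654.
B = (4π×10⁻⁷ × 0.632) / (4π × 0.0165) × (0.5332 + 0.8654) = 5.36×10⁻⁶ T.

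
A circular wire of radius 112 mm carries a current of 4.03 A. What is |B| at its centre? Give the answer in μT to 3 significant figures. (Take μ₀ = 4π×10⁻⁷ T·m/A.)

B ≈ 22.6 μT

At the centre of a circular loop the Biot–Savart law gives B = μ₀I/(2R).
B = (4π×10⁻⁷ × 4.03) / (2 × 0.112) = 2.26×10⁻⁵ T.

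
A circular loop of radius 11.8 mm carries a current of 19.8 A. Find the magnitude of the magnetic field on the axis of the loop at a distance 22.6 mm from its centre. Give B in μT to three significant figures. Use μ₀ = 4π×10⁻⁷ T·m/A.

B ≈ 105 μT

On the axis of a circular loop, B = μ₀IR² / [2(R²+z²)^(3/2)].
R² + z² = (0.0118)² + (0.0226)² = 0.00065 m², and (R²+z²)^(3/2) = 1.66×10⁻⁵ m³.
B = (4π×10⁻⁷ × 19.8 × 0.0001392) / (2 × 1.66×10⁻⁵) = 1.05×10⁻⁴ T.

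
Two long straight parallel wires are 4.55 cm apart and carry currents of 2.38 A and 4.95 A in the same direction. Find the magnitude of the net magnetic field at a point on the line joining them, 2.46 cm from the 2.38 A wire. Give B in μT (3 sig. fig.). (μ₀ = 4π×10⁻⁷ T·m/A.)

B ≈ 28.0 μT

Each long wire gives B = μ₀I/(2πd). Distances are d₁ = 0.0246 m and d₂ = 0.0209 m.
B₁ = 1.93×10⁻⁵ T, B₂ = 4.74×10⁻⁵ T.
Between parallel currents the two contributions point in opposite directions, so they subtract. B = |B₁ − B₂| = |1.93×10⁻⁵ − 4.74×10⁻⁵| = 2.80×10⁻⁵ T.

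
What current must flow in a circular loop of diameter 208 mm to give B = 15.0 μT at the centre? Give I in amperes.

I ≈ 2.48 A

At the centre of a circular loop B = μ₀I/(2R), so I = 2RB/μ₀.
With R = 0.104 m, I = 2 × 0.104 × 1.50×10⁻⁵ / (4π×10⁻⁷) = 2.48 A.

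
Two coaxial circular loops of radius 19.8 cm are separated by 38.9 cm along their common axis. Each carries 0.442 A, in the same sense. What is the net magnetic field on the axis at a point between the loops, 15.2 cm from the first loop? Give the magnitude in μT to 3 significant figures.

Each loop contributes B = μ₀IR²/[2(R²+z²)^(3/2)] on the axis, with z measured from that loop.
Loop 1 (z = 0.152 m): B₁ = 7.00×10⁻⁷ T. Loop 2 (z = 0.237 m): B₂ = 3.70×10⁻⁷ T.
The fields add: B = B₁ + B₂ = 1.07×10⁻⁶ T.

B ≈ 1.07 μT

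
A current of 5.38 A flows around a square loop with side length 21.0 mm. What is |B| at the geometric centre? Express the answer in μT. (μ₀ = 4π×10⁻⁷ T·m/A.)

B ≈ 290 μT

Each side is a finite straight segment at perpendicular distance d = a/(2 tan(π/4)) = 0.0105 m from the centre, with end-angles ±π/4.
One side contributes B₁ = (μ₀I/4πd)·2 sin(π/4) = 7.25×10⁻⁵ T.
All 4 sides add in the same direction: B = 4 × 7.25×10⁻⁵ = 2.90×10⁻⁴ T.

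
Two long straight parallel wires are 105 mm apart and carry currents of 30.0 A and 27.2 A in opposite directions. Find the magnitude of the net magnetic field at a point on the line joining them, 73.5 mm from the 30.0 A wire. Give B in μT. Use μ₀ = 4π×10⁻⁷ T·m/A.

Each long wire gives B = μ₀I/(2πd). Distances are d₁ = 0.0735 m and d₂ = 0.0315 m.
B₁ = 8.16×10⁻⁵ T, B₂ = 1.73×10⁻⁴ T.
Between antiparallel currents both contributions point the same way, so they add. B = B₁ + B₂ = 8.16×10⁻⁵ + 1.73×10⁻⁴ = 2.54×10⁻⁴ T.

B ≈ 254 μT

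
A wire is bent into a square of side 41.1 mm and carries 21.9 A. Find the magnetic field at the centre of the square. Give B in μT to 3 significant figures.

Each side is a finite straight segment at perpendicular distance d = a/(2 tan(π/4)) = 0.02055 m from the centre, with end-angles ±π/4.
One side contributes B₁ = (μ₀I/4πd)·2 sin(π/4) = 1.51×10⁻⁴ T.
All 4 sides add in the same direction: B = 4 × 1.51×10⁻⁴ = 6.03×10⁻⁴ T.

B ≈ 603 μT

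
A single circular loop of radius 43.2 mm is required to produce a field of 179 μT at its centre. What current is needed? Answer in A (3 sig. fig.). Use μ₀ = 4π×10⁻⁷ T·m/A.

At the centre of a circular loop B = μ₀I/(2R), so I = 2RB/μ₀.
With R = 0.0432 m, I = 2 × 0.0432 × 1.79×10⁻⁴ / (4π×10⁻⁷) = 12.3 A.

I ≈ 12.3 A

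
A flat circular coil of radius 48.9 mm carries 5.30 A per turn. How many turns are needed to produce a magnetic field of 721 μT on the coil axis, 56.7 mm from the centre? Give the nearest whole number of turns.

N = 38

For an N-turn coil, B = Nμ₀IR²/[2(R²+z²)^(3/2)]. A single turn gives B₁ = 1.90×10⁻⁵ T with R = 0.0489 m, z = 0.0567 m.
N = B/B₁ = 7.21×10⁻⁴ / 1.90×10⁻⁵ = 38.01.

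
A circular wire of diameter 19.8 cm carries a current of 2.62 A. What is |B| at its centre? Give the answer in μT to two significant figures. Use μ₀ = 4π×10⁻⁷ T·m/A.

At the centre of a circular loop the Biot–Savart law gives B = μ₀I/(2R) (so R = 0.099 m).
B = (4π×10⁻⁷ × 2.62) / (2 × 0.099) = 1.66×10⁻⁵ T.

B ≈ 17 μT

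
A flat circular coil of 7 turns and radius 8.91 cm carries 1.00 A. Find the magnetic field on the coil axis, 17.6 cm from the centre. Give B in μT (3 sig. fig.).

For an N-turn flat coil, B = Nμ₀IR²/[2(R²+z²)^(3/2)] with R = 0.0891 m, z = 0.176 m.
B = 7 × 6.50×10⁻⁷ T = 4.55×10⁻⁶ T.

B ≈ 4.55 μT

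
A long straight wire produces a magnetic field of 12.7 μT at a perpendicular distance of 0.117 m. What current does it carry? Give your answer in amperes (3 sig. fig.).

I ≈ 7.43 A

For a long straight wire B = μ₀I/(2πd), so I = 2πdB/μ₀.
I = 2π × 0.117 × 1.27×10⁻⁵ / (4π×10⁻⁷) = 7.43 A.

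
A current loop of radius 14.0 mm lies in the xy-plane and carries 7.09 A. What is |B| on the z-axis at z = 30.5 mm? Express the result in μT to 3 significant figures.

On the axis of a circular loop, B = μ₀IR² / [2(R²+z²)^(3/2)].
R² + z² = (0.014)² + (0.0305)² = 0.001126 m², and (R²+z²)^(3/2) = 3.78×10⁻⁵ m³.
B = (4π×10⁻⁷ × 7.09 × 0.000196) / (2 × 3.78×10⁻⁵) = 2.31×10⁻⁵ T.

B ≈ 23.1 μT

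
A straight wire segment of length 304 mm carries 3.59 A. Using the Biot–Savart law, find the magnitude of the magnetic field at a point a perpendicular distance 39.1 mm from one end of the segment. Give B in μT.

B ≈ 9.11 μT

For a finite straight segment, B = (μ₀I/4πd)(sinθ₁ + sinθ₂), where θ₁, θ₂ are the angles from the perpendicular to each end.
The perpendicular foot is at one end, so the two end-offsets along the wire are 0 and L = 0.304 m.
sinθ₁ = 0/√(0²+0.0391²) = 0.0000; sinθ₂ = 0.304/√(0.304²+0.0391²) = 0.9918.
B = (4π×10⁻⁷ × 3.59) / (4π × 0.0391) × (0.0000 + 0.9918) = 9.11×10⁻⁶ T.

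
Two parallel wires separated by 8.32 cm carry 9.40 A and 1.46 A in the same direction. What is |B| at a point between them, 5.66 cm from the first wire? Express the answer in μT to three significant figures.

Each long wire gives B = μ₀I/(2πd). Distances are d₁ = 0.0566 m and d₂ = 0.0266 m.
B₁ = 3.32×10⁻⁵ T, B₂ = 1.10×10⁻⁵ T.
Between parallel currents the two contributions point in opposite directions, so they subtract. B = |B₁ − B₂| = |3.32×10⁻⁵ − 1.10×10⁻⁵| = 2.22×10⁻⁵ T.

B ≈ 22.2 μT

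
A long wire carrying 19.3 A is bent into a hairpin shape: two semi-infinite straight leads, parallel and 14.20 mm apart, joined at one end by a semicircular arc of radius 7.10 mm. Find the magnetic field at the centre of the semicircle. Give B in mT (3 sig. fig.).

B ≈ 1.40 mT

The semicircular arc contributes B_arc = μ₀I·π/(4πR) = μ₀I/(4R) = 8.54×10⁻⁴ T.
Each semi-infinite lead is at perpendicular distance R = 0.0071 m from the centre, with the perpendicular foot at its near end, so it contributes μ₀I/(4πR); both point the same way, together 5.44×10⁻⁴ T.
Arc and leads all point the same direction: B = 8.54×10⁻⁴ + 5.44×10⁻⁴ = 1.40×10⁻³ T.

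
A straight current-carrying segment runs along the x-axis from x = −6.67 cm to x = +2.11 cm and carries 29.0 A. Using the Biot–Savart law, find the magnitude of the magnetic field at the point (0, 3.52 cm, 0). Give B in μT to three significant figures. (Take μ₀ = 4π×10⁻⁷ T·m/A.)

B ≈ 115 μT

For a finite straight segment, B = (μ₀I/4πd)(sinθ₁ + sinθ₂), where θ₁, θ₂ are the angles from the perpendicular to each end.
The perpendicular distance is d = 0.0352 m; the end-offsets along the wire are a = 0.0667 m and b = 0.0211 m.
sinθ₁ = 0.0667/√(0.0667²+0.0352²) = 0.8844; sinθ₂ = 0.0211/√(0.0211²+0.0352²) = 0.5141.
B = (4π×10⁻⁷ × 29.0) / (4π × 0.0352) × (0.8844 + 0.5141) = 1.15×10⁻⁴ T.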